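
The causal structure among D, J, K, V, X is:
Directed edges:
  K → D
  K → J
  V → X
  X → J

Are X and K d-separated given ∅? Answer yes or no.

Bayes-Ball from X | ∅ reaches {J,V}.
K ∉ reach(X|∅) ⇒ X ⊥ K | ∅.

Yes — X ⊥ K | ∅.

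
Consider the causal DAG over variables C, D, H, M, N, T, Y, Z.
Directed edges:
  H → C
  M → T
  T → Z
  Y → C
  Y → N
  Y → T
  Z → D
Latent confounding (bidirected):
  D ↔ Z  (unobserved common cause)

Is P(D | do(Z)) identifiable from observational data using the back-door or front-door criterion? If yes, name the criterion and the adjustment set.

desc(Z)\{Z}={D}; candidates ⊆ {C,H,M,N,T,Y}.
Z↔D: latent back-door arc(s) into Z.
size 0: {}; under {} Z still reaches {C,D,M,N,T,Y} ∋ D.
size 1: {C}, {H}, {M} …(+3); under {C} Z still reaches {D,H,M,N,T,Y} ∋ D.
size 2: {C,H}, {C,M}, {C,N} …(+12); under {C,H} Z still reaches {D,M,N,T,Y} ∋ D.
Z↔D cannot be blocked by any observed set — no back-door set.
No mediator lies on a directed Z→…→D path.
Neither criterion identifies P(D|do(Z)) in this graph.

P(D|do(Z)): not identifiable (no BD/FD set).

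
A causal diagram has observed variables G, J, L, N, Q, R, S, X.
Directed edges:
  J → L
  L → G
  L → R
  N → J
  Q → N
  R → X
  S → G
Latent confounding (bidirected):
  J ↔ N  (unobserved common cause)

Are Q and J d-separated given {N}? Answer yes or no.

No — Q and J are d-connected given {N}.

Bayes-Ball from Q | {N} reaches {G,J,L,R,X}.
J ∈ reach(Q|{N}) ⇒ Q ⊥̸ J | {N}.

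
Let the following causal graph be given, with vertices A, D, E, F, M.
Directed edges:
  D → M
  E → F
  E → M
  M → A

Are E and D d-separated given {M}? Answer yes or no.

Bayes-Ball from E | {M} reaches {D,F}.
D ∈ reach(E|{M}) ⇒ E ⊥̸ D | {M}.

No — E and D are d-connected given {M}.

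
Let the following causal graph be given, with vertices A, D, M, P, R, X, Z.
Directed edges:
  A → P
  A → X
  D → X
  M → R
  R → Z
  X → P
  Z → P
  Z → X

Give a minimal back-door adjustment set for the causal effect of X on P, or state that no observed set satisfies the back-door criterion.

desc(X)\{X}={P}; candidates ⊆ {A,D,M,R,Z}.
size 0: {}; under {} X still reaches {A,D,M,P,R,Z} ∋ P.
size 1: {A}, {D}, {M} …(+2); under {A} X still reaches {D,M,P,R,Z} ∋ P.
{A,Z}: X⊥P given {A,Z} in G with X→· removed — back-door holds.

X→P: minimal back-door set {A, Z}.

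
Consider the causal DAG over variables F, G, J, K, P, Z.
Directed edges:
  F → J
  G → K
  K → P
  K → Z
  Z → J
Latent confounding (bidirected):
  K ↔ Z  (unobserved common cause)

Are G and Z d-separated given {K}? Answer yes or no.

Bayes-Ball from G | {K} reaches {J,Z}.
Z ∈ reach(G|{K}) ⇒ G ⊥̸ Z | {K}.

No — G and Z are d-connected given {K}.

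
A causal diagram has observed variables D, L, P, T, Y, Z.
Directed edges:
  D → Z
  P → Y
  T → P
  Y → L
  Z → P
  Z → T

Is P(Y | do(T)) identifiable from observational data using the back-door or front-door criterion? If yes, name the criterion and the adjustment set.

P(Y|do(T)): backdoor, adjust for {Z}.

desc(T)\{T}={L,P,Y}; candidates ⊆ {D,Z}.
size 0: {}; under {} T still reaches {D,L,P,Y,Z} ∋ Y.
{Z}: T⊥Y given {Z} in G with T→· removed — back-door holds.
P(Y|do(T)) = Σ_{Z} P(Y|T,Z)·P(Z).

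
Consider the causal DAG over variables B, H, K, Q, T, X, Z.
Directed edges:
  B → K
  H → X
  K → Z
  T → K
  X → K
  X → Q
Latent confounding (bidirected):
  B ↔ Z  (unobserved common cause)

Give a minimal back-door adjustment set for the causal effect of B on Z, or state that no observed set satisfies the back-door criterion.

B→Z: no observed back-door set.

desc(B)\{B}={K,Z}; candidates ⊆ {H,Q,T,X}.
B↔Z: latent back-door arc(s) into B.
size 0: {}; under {} B still reaches {Z} ∋ Z.
size 1: {H}, {Q}, {T} …(+1); under {H} B still reaches {Z} ∋ Z.
size 2: {H,Q}, {H,T}, {H,X} …(+3); under {H,Q} B still reaches {Z} ∋ Z.
B↔Z cannot be blocked by any observed set — no back-door set.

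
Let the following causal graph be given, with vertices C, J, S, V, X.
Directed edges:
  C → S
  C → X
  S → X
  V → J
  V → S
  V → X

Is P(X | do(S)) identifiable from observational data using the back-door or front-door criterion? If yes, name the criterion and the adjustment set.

desc(S)\{S}={X}; candidates ⊆ {C,J,V}.
size 0: {}; under {} S still reaches {C,J,V,X} ∋ X.
size 1: {C}, {J}, {V}; under {C} S still reaches {J,V,X} ∋ X.
{C,V}: S⊥X given {C,V} in G with S→· removed — back-door holds.
P(X|do(S)) = Σ_{C,V} P(X|S,C,V)·P(C,V).

P(X|do(S)): backdoor, adjust for {C, V}.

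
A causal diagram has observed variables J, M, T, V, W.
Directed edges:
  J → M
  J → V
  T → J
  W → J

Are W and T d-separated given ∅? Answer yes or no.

Yes — W ⊥ T | ∅.

Bayes-Ball from W | ∅ reaches {J,M,V}.
T ∉ reach(W|∅) ⇒ W ⊥ T | ∅.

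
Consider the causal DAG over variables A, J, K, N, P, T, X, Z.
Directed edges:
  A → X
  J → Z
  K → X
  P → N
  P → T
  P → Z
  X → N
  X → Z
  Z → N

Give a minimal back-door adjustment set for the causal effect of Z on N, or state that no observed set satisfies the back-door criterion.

Z→N: minimal back-door set {P, X}.

desc(Z)\{Z}={N}; candidates ⊆ {A,J,K,P,T,X}.
size 0: {}; under {} Z still reaches {A,J,K,N,P,T,X} ∋ N.
size 1: {A}, {J}, {K} …(+3); under {A} Z still reaches {J,K,N,P,T,X} ∋ N.
{P,X}: Z⊥N given {P,X} in G with Z→· removed — back-door holds.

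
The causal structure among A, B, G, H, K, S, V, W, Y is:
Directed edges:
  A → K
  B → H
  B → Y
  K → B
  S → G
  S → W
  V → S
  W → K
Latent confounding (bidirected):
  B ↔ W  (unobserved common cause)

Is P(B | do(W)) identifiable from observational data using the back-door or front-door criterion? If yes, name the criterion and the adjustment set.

desc(W)\{W}={B,H,K,Y}; candidates ⊆ {A,G,S,V}.
W↔B: latent back-door arc(s) into W.
size 0: {}; under {} W still reaches {B,G,H,S,V,Y} ∋ B.
size 1: {A}, {G}, {S} …(+1); under {A} W still reaches {B,G,H,S,V,Y} ∋ B.
size 2: {A,G}, {A,S}, {A,V} …(+3); under {A,G} W still reaches {B,H,S,V,Y} ∋ B.
W↔B cannot be blocked by any observed set — no back-door set.
{K}: (i) intercepts every directed W→B path; (ii) no back-door W→{K}; (iii) {W} blocks every back-door {K}→B. Front-door holds.
P(B|do(W)) = Σ_{K} P(K|W) Σ_{W'} P(B|K,W')P(W').

P(B|do(W)): frontdoor, adjust for {K}.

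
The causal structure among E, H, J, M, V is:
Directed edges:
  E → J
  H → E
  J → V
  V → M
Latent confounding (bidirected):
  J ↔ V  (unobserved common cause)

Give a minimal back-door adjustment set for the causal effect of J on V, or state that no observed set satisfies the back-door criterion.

J→V: no observed back-door set.

desc(J)\{J}={M,V}; candidates ⊆ {E,H}.
J↔V: latent back-door arc(s) into J.
size 0: {}; under {} J still reaches {E,H,M,V} ∋ V.
size 1: {E}, {H}; under {E} J still reaches {M,V} ∋ V.
size 2: {E,H}; under {E,H} J still reaches {M,V} ∋ V.
J↔V cannot be blocked by any observed set — no back-door set.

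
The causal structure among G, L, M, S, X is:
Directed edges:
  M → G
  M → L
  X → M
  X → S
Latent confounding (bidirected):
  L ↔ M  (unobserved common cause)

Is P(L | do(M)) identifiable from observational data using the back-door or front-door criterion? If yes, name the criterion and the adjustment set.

P(L|do(M)): not identifiable (no BD/FD set).

desc(M)\{M}={G,L}; candidates ⊆ {S,X}.
M↔L: latent back-door arc(s) into M.
size 0: {}; under {} M still reaches {L,S,X} ∋ L.
size 1: {S}, {X}; under {S} M still reaches {L,X} ∋ L.
size 2: {S,X}; under {S,X} M still reaches {L} ∋ L.
M↔L cannot be blocked by any observed set — no back-door set.
No mediator lies on a directed M→…→L path.
Neither criterion identifies P(L|do(M)) in this graph.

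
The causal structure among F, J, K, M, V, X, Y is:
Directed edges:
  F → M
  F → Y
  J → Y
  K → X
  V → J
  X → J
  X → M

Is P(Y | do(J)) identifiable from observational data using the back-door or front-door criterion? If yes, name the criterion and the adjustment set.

P(Y|do(J)): backdoor, adjust for ∅.

desc(J)\{J}={Y}; candidates ⊆ {F,K,M,V,X}.
∅: J⊥Y given ∅ in G with J→· removed — back-door holds.
P(Y|do(J)) = P(Y|J) — no adjustment needed.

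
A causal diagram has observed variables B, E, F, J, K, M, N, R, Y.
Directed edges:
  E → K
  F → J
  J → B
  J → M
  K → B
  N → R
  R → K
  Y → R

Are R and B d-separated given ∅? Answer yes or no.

Bayes-Ball from R | ∅ reaches {B,K,N,Y}.
B ∈ reach(R|∅) ⇒ R ⊥̸ B | ∅.

No — R and B are d-connected given ∅.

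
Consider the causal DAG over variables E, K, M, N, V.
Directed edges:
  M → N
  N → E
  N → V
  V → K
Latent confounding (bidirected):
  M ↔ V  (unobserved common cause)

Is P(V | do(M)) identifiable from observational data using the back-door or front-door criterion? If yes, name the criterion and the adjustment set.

desc(M)\{M}={E,K,N,V}; candidates ⊆ {—}.
M↔V: latent back-door arc(s) into M.
size 0: {}; under {} M still reaches {K,V} ∋ V.
M↔V cannot be blocked by any observed set — no back-door set.
{N}: (i) intercepts every directed M→V path; (ii) no back-door M→{N}; (iii) {M} blocks every back-door {N}→V. Front-door holds.
P(V|do(M)) = Σ_{N} P(N|M) Σ_{M'} P(V|N,M')P(M').

P(V|do(M)): frontdoor, adjust for {N}.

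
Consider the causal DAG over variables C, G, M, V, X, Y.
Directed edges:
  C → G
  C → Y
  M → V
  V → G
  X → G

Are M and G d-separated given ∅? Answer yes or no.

Bayes-Ball from M | ∅ reaches {G,V}.
G ∈ reach(M|∅) ⇒ M ⊥̸ G | ∅.

No — M and G are d-connected given ∅.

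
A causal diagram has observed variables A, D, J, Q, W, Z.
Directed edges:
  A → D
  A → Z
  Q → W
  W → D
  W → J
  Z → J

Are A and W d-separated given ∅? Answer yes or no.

Bayes-Ball from A | ∅ reaches {D,J,Z}.
W ∉ reach(A|∅) ⇒ A ⊥ W | ∅.

Yes — A ⊥ W | ∅.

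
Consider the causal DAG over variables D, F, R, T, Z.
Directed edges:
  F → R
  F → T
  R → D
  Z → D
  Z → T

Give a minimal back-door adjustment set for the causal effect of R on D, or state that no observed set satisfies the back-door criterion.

R→D: minimal back-door set ∅.

desc(R)\{R}={D}; candidates ⊆ {F,T,Z}.
∅: R⊥D given ∅ in G with R→· removed — back-door holds.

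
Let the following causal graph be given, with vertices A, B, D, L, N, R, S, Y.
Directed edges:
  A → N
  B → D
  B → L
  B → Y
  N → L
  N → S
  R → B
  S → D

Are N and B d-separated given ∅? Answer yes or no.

Bayes-Ball from N | ∅ reaches {A,D,L,S}.
B ∉ reach(N|∅) ⇒ N ⊥ B | ∅.

Yes — N ⊥ B | ∅.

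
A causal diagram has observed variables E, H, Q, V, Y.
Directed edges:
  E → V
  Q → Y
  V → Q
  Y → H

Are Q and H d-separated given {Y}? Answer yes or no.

Yes — Q ⊥ H | {Y}.

Bayes-Ball from Q | {Y} reaches {E,V}.
H ∉ reach(Q|{Y}) ⇒ Q ⊥ H | {Y}.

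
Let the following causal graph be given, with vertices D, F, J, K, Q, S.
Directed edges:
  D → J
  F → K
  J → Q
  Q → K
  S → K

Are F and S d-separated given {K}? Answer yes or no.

No — F and S are d-connected given {K}.

Bayes-Ball from F | {K} reaches {D,J,Q,S}.
S ∈ reach(F|{K}) ⇒ F ⊥̸ S | {K}.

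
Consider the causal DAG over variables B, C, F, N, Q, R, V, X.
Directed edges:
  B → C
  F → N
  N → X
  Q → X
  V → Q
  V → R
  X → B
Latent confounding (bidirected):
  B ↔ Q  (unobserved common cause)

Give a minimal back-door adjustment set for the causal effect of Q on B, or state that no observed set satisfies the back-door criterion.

Q→B: no observed back-door set.

desc(Q)\{Q}={B,C,X}; candidates ⊆ {F,N,R,V}.
Q↔B: latent back-door arc(s) into Q.
size 0: {}; under {} Q still reaches {B,C,R,V} ∋ B.
size 1: {F}, {N}, {R} …(+1); under {F} Q still reaches {B,C,R,V} ∋ B.
size 2: {F,N}, {F,R}, {F,V} …(+3); under {F,N} Q still reaches {B,C,R,V} ∋ B.
Q↔B cannot be blocked by any observed set — no back-door set.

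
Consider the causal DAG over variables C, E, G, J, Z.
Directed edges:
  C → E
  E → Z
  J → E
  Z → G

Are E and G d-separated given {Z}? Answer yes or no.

Bayes-Ball from E | {Z} reaches {C,J}.
G ∉ reach(E|{Z}) ⇒ E ⊥ G | {Z}.

Yes — E ⊥ G | {Z}.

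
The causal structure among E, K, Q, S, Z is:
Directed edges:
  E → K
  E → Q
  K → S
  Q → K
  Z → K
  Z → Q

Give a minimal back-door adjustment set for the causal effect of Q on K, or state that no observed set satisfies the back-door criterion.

Q→K: minimal back-door set {E, Z}.

desc(Q)\{Q}={K,S}; candidates ⊆ {E,Z}.
size 0: {}; under {} Q still reaches {E,K,S,Z} ∋ K.
size 1: {E}, {Z}; under {E} Q still reaches {K,S,Z} ∋ K.
{E,Z}: Q⊥K given {E,Z} in G with Q→· removed — back-door holds.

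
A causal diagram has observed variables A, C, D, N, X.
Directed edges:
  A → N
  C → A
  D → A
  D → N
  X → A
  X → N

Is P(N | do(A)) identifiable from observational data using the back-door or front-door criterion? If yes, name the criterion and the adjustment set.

P(N|do(A)): backdoor, adjust for {D, X}.

desc(A)\{A}={N}; candidates ⊆ {C,D,X}.
size 0: {}; under {} A still reaches {C,D,N,X} ∋ N.
size 1: {C}, {D}, {X}; under {C} A still reaches {D,N,X} ∋ N.
{D,X}: A⊥N given {D,X} in G with A→· removed — back-door holds.
P(N|do(A)) = Σ_{D,X} P(N|A,D,X)·P(D,X).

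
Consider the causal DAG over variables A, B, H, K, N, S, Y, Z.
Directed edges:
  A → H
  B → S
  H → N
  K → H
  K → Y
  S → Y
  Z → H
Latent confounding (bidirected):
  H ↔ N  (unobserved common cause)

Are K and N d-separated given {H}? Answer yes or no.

No — K and N are d-connected given {H}.

Bayes-Ball from K | {H} reaches {A,N,Y,Z}.
N ∈ reach(K|{H}) ⇒ K ⊥̸ N | {H}.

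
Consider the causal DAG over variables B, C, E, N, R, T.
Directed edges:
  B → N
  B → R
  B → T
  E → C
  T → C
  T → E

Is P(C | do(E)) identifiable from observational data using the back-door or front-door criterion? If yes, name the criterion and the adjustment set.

desc(E)\{E}={C}; candidates ⊆ {B,N,R,T}.
size 0: {}; under {} E still reaches {B,C,N,R,T} ∋ C.
{T}: E⊥C given {T} in G with E→· removed — back-door holds.
P(C|do(E)) = Σ_{T} P(C|E,T)·P(T).

P(C|do(E)): backdoor, adjust for {T}.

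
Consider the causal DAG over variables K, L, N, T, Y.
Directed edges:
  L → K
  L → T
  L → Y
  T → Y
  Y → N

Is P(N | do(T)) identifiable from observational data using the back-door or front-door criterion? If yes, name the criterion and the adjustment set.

desc(T)\{T}={N,Y}; candidates ⊆ {K,L}.
size 0: {}; under {} T still reaches {K,L,N,Y} ∋ N.
{L}: T⊥N given {L} in G with T→· removed — back-door holds.
P(N|do(T)) = Σ_{L} P(N|T,L)·P(L).

P(N|do(T)): backdoor, adjust for {L}.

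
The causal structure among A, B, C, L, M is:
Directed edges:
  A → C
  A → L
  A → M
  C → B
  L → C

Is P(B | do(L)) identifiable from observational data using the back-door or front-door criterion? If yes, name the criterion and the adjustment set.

desc(L)\{L}={B,C}; candidates ⊆ {A,M}.
size 0: {}; under {} L still reaches {A,B,C,M} ∋ B.
{A}: L⊥B given {A} in G with L→· removed — back-door holds.
P(B|do(L)) = Σ_{A} P(B|L,A)·P(A).

P(B|do(L)): backdoor, adjust for {A}.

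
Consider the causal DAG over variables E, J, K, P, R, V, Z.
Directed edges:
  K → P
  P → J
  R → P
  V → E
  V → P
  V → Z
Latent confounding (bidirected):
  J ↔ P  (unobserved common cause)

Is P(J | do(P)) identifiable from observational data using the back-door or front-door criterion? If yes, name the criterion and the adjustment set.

P(J|do(P)): not identifiable (no BD/FD set).

desc(P)\{P}={J}; candidates ⊆ {E,K,R,V,Z}.
P↔J: latent back-door arc(s) into P.
size 0: {}; under {} P still reaches {E,J,K,R,V,Z} ∋ J.
size 1: {E}, {K}, {R} …(+2); under {E} P still reaches {J,K,R,V,Z} ∋ J.
size 2: {E,K}, {E,R}, {E,V} …(+7); under {E,K} P still reaches {J,R,V,Z} ∋ J.
P↔J cannot be blocked by any observed set — no back-door set.
No mediator lies on a directed P→…→J path.
Neither criterion identifies P(J|do(P)) in this graph.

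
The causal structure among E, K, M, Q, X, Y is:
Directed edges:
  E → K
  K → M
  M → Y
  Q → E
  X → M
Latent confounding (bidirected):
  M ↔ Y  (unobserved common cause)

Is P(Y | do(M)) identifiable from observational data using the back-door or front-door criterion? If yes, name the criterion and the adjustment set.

P(Y|do(M)): not identifiable (no BD/FD set).

desc(M)\{M}={Y}; candidates ⊆ {E,K,Q,X}.
M↔Y: latent back-door arc(s) into M.
size 0: {}; under {} M still reaches {E,K,Q,X,Y} ∋ Y.
size 1: {E}, {K}, {Q} …(+1); under {E} M still reaches {K,X,Y} ∋ Y.
size 2: {E,K}, {E,Q}, {E,X} …(+3); under {E,K} M still reaches {X,Y} ∋ Y.
M↔Y cannot be blocked by any observed set — no back-door set.
No mediator lies on a directed M→…→Y path.
Neither criterion identifies P(Y|do(M)) in this graph.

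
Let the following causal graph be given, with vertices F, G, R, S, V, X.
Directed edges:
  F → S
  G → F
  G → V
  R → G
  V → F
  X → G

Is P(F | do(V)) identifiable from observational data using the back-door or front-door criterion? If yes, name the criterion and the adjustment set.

P(F|do(V)): backdoor, adjust for {G}.

desc(V)\{V}={F,S}; candidates ⊆ {G,R,X}.
size 0: {}; under {} V still reaches {F,G,R,S,X} ∋ F.
{G}: V⊥F given {G} in G with V→· removed — back-door holds.
P(F|do(V)) = Σ_{G} P(F|V,G)·P(G).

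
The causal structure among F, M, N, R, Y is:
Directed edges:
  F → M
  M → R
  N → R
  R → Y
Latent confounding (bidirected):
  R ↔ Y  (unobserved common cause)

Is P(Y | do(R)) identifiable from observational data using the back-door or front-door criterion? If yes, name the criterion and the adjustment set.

desc(R)\{R}={Y}; candidates ⊆ {F,M,N}.
R↔Y: latent back-door arc(s) into R.
size 0: {}; under {} R still reaches {F,M,N,Y} ∋ Y.
size 1: {F}, {M}, {N}; under {F} R still reaches {M,N,Y} ∋ Y.
size 2: {F,M}, {F,N}, {M,N}; under {F,M} R still reaches {N,Y} ∋ Y.
R↔Y cannot be blocked by any observed set — no back-door set.
No mediator lies on a directed R→…→Y path.
Neither criterion identifies P(Y|do(R)) in this graph.

P(Y|do(R)): not identifiable (no BD/FD set).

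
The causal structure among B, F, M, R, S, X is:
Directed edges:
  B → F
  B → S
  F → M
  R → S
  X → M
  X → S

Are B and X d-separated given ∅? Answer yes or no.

Bayes-Ball from B | ∅ reaches {F,M,S}.
X ∉ reach(B|∅) ⇒ B ⊥ X | ∅.

Yes — B ⊥ X | ∅.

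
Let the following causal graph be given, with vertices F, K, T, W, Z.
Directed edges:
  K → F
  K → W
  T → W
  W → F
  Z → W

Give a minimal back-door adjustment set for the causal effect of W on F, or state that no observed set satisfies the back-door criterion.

W→F: minimal back-door set {K}.

desc(W)\{W}={F}; candidates ⊆ {K,T,Z}.
size 0: {}; under {} W still reaches {F,K,T,Z} ∋ F.
{K}: W⊥F given {K} in G with W→· removed — back-door holds.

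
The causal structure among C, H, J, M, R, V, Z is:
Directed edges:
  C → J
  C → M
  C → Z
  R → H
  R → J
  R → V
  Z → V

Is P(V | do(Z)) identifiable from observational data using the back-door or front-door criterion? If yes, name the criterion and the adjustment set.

P(V|do(Z)): backdoor, adjust for ∅.

desc(Z)\{Z}={V}; candidates ⊆ {C,H,J,M,R}.
∅: Z⊥V given ∅ in G with Z→· removed — back-door holds.
P(V|do(Z)) = P(V|Z) — no adjustment needed.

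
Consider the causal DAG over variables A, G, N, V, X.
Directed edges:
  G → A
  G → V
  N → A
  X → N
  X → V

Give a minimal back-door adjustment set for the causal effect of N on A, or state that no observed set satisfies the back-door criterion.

desc(N)\{N}={A}; candidates ⊆ {G,V,X}.
∅: N⊥A given ∅ in G with N→· removed — back-door holds.

N→A: minimal back-door set ∅.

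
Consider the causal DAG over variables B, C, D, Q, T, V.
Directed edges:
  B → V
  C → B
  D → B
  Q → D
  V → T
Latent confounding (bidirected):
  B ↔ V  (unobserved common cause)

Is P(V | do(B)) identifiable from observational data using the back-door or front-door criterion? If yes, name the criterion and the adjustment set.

desc(B)\{B}={T,V}; candidates ⊆ {C,D,Q}.
B↔V: latent back-door arc(s) into B.
size 0: {}; under {} B still reaches {C,D,Q,T,V} ∋ V.
size 1: {C}, {D}, {Q}; under {C} B still reaches {D,Q,T,V} ∋ V.
size 2: {C,D}, {C,Q}, {D,Q}; under {C,D} B still reaches {T,V} ∋ V.
B↔V cannot be blocked by any observed set — no back-door set.
No mediator lies on a directed B→…→V path.
Neither criterion identifies P(V|do(B)) in this graph.

P(V|do(B)): not identifiable (no BD/FD set).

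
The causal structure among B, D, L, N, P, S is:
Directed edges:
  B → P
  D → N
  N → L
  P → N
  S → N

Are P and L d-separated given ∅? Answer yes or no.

No — P and L are d-connected given ∅.

Bayes-Ball from P | ∅ reaches {B,L,N}.
L ∈ reach(P|∅) ⇒ P ⊥̸ L | ∅.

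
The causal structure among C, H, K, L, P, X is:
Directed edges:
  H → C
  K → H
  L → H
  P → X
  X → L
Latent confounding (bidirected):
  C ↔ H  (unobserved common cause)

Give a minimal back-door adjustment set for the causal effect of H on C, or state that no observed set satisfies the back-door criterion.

H→C: no observed back-door set.

desc(H)\{H}={C}; candidates ⊆ {K,L,P,X}.
H↔C: latent back-door arc(s) into H.
size 0: {}; under {} H still reaches {C,K,L,P,X} ∋ C.
size 1: {K}, {L}, {P} …(+1); under {K} H still reaches {C,L,P,X} ∋ C.
size 2: {K,L}, {K,P}, {K,X} …(+3); under {K,L} H still reaches {C} ∋ C.
H↔C cannot be blocked by any observed set — no back-door set.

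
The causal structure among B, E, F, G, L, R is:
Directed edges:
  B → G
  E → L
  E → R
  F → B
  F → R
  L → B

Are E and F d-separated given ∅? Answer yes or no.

Bayes-Ball from E | ∅ reaches {B,G,L,R}.
F ∉ reach(E|∅) ⇒ E ⊥ F | ∅.

Yes — E ⊥ F | ∅.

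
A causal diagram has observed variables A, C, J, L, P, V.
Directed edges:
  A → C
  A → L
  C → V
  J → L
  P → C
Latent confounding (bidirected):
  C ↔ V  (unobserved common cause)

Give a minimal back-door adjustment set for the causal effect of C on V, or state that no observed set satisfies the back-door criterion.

C→V: no observed back-door set.

desc(C)\{C}={V}; candidates ⊆ {A,J,L,P}.
C↔V: latent back-door arc(s) into C.
size 0: {}; under {} C still reaches {A,L,P,V} ∋ V.
size 1: {A}, {J}, {L} …(+1); under {A} C still reaches {P,V} ∋ V.
size 2: {A,J}, {A,L}, {A,P} …(+3); under {A,J} C still reaches {P,V} ∋ V.
C↔V cannot be blocked by any observed set — no back-door set.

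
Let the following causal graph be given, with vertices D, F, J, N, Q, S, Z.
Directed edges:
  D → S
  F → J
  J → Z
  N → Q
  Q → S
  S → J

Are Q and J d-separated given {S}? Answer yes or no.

Yes — Q ⊥ J | {S}.

Bayes-Ball from Q | {S} reaches {D,N}.
J ∉ reach(Q|{S}) ⇒ Q ⊥ J | {S}.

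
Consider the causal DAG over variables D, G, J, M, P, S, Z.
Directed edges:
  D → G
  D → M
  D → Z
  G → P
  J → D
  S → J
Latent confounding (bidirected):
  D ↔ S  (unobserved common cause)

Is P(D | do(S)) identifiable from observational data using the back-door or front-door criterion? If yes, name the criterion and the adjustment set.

P(D|do(S)): frontdoor, adjust for {J}.

desc(S)\{S}={D,G,J,M,P,Z}; candidates ⊆ {—}.
S↔D: latent back-door arc(s) into S.
size 0: {}; under {} S still reaches {D,G,M,P,Z} ∋ D.
S↔D cannot be blocked by any observed set — no back-door set.
{J}: (i) intercepts every directed S→D path; (ii) no back-door S→{J}; (iii) {S} blocks every back-door {J}→D. Front-door holds.
P(D|do(S)) = Σ_{J} P(J|S) Σ_{S'} P(D|J,S')P(S').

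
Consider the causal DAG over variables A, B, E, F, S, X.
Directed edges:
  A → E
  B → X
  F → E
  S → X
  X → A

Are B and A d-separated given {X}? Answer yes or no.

Yes — B ⊥ A | {X}.

Bayes-Ball from B | {X} reaches {S}.
A ∉ reach(B|{X}) ⇒ B ⊥ A | {X}.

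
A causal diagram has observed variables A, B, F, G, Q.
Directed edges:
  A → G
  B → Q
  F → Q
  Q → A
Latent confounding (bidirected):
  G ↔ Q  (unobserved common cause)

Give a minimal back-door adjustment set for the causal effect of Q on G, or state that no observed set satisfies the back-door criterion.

desc(Q)\{Q}={A,G}; candidates ⊆ {B,F}.
Q↔G: latent back-door arc(s) into Q.
size 0: {}; under {} Q still reaches {B,F,G} ∋ G.
size 1: {B}, {F}; under {B} Q still reaches {F,G} ∋ G.
size 2: {B,F}; under {B,F} Q still reaches {G} ∋ G.
Q↔G cannot be blocked by any observed set — no back-door set.

Q→G: no observed back-door set.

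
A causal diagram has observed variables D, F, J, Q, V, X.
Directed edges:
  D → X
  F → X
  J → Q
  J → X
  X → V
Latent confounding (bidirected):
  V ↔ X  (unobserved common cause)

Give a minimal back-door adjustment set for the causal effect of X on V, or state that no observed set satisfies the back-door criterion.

X→V: no observed back-door set.

desc(X)\{X}={V}; candidates ⊆ {D,F,J,Q}.
X↔V: latent back-door arc(s) into X.
size 0: {}; under {} X still reaches {D,F,J,Q,V} ∋ V.
size 1: {D}, {F}, {J} …(+1); under {D} X still reaches {F,J,Q,V} ∋ V.
size 2: {D,F}, {D,J}, {D,Q} …(+3); under {D,F} X still reaches {J,Q,V} ∋ V.
X↔V cannot be blocked by any observed set — no back-door set.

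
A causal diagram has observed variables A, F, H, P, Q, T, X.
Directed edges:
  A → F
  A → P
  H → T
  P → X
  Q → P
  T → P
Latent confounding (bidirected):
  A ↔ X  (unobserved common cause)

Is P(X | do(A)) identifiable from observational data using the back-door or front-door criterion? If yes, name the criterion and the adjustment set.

P(X|do(A)): frontdoor, adjust for {P}.

desc(A)\{A}={F,P,X}; candidates ⊆ {H,Q,T}.
A↔X: latent back-door arc(s) into A.
size 0: {}; under {} A still reaches {X} ∋ X.
size 1: {H}, {Q}, {T}; under {H} A still reaches {X} ∋ X.
size 2: {H,Q}, {H,T}, {Q,T}; under {H,Q} A still reaches {X} ∋ X.
A↔X cannot be blocked by any observed set — no back-door set.
{P}: (i) intercepts every directed A→X path; (ii) no back-door A→{P}; (iii) {A} blocks every back-door {P}→X. Front-door holds.
P(X|do(A)) = Σ_{P} P(P|A) Σ_{A'} P(X|P,A')P(A').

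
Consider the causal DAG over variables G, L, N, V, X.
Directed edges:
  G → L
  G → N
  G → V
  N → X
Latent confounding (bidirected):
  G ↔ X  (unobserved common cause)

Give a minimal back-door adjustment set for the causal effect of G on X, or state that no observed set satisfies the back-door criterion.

desc(G)\{G}={L,N,V,X}; candidates ⊆ {—}.
G↔X: latent back-door arc(s) into G.
size 0: {}; under {} G still reaches {X} ∋ X.
G↔X cannot be blocked by any observed set — no back-door set.

G→X: no observed back-door set.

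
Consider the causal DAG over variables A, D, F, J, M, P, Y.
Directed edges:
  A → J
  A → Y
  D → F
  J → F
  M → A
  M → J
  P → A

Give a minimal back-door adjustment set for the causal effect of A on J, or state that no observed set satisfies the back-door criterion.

desc(A)\{A}={F,J,Y}; candidates ⊆ {D,M,P}.
size 0: {}; under {} A still reaches {F,J,M,P} ∋ J.
{M}: A⊥J given {M} in G with A→· removed — back-door holds.

A→J: minimal back-door set {M}.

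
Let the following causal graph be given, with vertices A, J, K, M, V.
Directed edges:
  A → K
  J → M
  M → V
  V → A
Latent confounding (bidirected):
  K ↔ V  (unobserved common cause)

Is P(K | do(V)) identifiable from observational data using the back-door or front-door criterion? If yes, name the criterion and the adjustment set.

desc(V)\{V}={A,K}; candidates ⊆ {J,M}.
V↔K: latent back-door arc(s) into V.
size 0: {}; under {} V still reaches {J,K,M} ∋ K.
size 1: {J}, {M}; under {J} V still reaches {K,M} ∋ K.
size 2: {J,M}; under {J,M} V still reaches {K} ∋ K.
V↔K cannot be blocked by any observed set — no back-door set.
{A}: (i) intercepts every directed V→K path; (ii) no back-door V→{A}; (iii) {V} blocks every back-door {A}→K. Front-door holds.
P(K|do(V)) = Σ_{A} P(A|V) Σ_{V'} P(K|A,V')P(V').

P(K|do(V)): frontdoor, adjust for {A}.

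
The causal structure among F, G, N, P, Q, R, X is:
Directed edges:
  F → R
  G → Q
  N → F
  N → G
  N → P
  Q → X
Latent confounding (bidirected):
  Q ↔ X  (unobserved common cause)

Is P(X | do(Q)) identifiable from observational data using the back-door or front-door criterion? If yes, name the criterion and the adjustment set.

desc(Q)\{Q}={X}; candidates ⊆ {F,G,N,P,R}.
Q↔X: latent back-door arc(s) into Q.
size 0: {}; under {} Q still reaches {F,G,N,P,R,X} ∋ X.
size 1: {F}, {G}, {N} …(+2); under {F} Q still reaches {G,N,P,X} ∋ X.
size 2: {F,G}, {F,N}, {F,P} …(+7); under {F,G} Q still reaches {X} ∋ X.
Q↔X cannot be blocked by any observed set — no back-door set.
No mediator lies on a directed Q→…→X path.
Neither criterion identifies P(X|do(Q)) in this graph.

P(X|do(Q)): not identifiable (no BD/FD set).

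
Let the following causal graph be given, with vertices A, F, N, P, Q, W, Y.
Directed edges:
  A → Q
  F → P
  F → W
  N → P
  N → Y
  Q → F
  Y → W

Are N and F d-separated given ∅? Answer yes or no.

Yes — N ⊥ F | ∅.

Bayes-Ball from N | ∅ reaches {P,W,Y}.
F ∉ reach(N|∅) ⇒ N ⊥ F | ∅.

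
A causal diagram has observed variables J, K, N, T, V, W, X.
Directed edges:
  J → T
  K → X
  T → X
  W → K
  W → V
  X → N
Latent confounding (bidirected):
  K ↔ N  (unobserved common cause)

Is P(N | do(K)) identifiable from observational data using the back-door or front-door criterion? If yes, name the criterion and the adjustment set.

P(N|do(K)): frontdoor, adjust for {X}.

desc(K)\{K}={N,X}; candidates ⊆ {J,T,V,W}.
K↔N: latent back-door arc(s) into K.
size 0: {}; under {} K still reaches {N,V,W} ∋ N.
size 1: {J}, {T}, {V} …(+1); under {J} K still reaches {N,V,W} ∋ N.
size 2: {J,T}, {J,V}, {J,W} …(+3); under {J,T} K still reaches {N,V,W} ∋ N.
K↔N cannot be blocked by any observed set — no back-door set.
{X}: (i) intercepts every directed K→N path; (ii) no back-door K→{X}; (iii) {K} blocks every back-door {X}→N. Front-door holds.
P(N|do(K)) = Σ_{X} P(X|K) Σ_{K'} P(N|X,K')P(K').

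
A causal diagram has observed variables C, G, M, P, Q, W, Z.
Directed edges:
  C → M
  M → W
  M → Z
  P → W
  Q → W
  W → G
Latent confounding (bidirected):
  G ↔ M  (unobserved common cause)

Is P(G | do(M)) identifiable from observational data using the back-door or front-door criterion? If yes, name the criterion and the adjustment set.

P(G|do(M)): frontdoor, adjust for {W}.

desc(M)\{M}={G,W,Z}; candidates ⊆ {C,P,Q}.
M↔G: latent back-door arc(s) into M.
size 0: {}; under {} M still reaches {C,G} ∋ G.
size 1: {C}, {P}, {Q}; under {C} M still reaches {G} ∋ G.
size 2: {C,P}, {C,Q}, {P,Q}; under {C,P} M still reaches {G} ∋ G.
M↔G cannot be blocked by any observed set — no back-door set.
{W}: (i) intercepts every directed M→G path; (ii) no back-door M→{W}; (iii) {M} blocks every back-door {W}→G. Front-door holds.
P(G|do(M)) = Σ_{W} P(W|M) Σ_{M'} P(G|W,M')P(M').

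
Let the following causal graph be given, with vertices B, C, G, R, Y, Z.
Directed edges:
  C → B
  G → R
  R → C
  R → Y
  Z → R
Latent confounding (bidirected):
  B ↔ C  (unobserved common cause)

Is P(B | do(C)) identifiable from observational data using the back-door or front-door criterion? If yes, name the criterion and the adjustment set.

desc(C)\{C}={B}; candidates ⊆ {G,R,Y,Z}.
C↔B: latent back-door arc(s) into C.
size 0: {}; under {} C still reaches {B,G,R,Y,Z} ∋ B.
size 1: {G}, {R}, {Y} …(+1); under {G} C still reaches {B,R,Y,Z} ∋ B.
size 2: {G,R}, {G,Y}, {G,Z} …(+3); under {G,R} C still reaches {B} ∋ B.
C↔B cannot be blocked by any observed set — no back-door set.
No mediator lies on a directed C→…→B path.
Neither criterion identifies P(B|do(C)) in this graph.

P(B|do(C)): not identifiable (no BD/FD set).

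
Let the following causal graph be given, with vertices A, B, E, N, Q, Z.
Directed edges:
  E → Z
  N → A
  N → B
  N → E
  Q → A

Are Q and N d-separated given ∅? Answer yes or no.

Bayes-Ball from Q | ∅ reaches {A}.
N ∉ reach(Q|∅) ⇒ Q ⊥ N | ∅.

Yes — Q ⊥ N | ∅.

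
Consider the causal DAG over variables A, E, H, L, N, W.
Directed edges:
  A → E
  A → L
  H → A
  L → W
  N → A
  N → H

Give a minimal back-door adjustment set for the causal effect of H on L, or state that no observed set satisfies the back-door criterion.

H→L: minimal back-door set {N}.

desc(H)\{H}={A,E,L,W}; candidates ⊆ {N}.
size 0: {}; under {} H still reaches {A,E,L,N,W} ∋ L.
{N}: H⊥L given {N} in G with H→· removed — back-door holds.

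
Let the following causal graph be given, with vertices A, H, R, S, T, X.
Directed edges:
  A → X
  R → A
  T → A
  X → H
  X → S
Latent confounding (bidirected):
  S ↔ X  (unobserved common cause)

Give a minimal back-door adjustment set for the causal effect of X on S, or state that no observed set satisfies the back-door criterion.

desc(X)\{X}={H,S}; candidates ⊆ {A,R,T}.
X↔S: latent back-door arc(s) into X.
size 0: {}; under {} X still reaches {A,R,S,T} ∋ S.
size 1: {A}, {R}, {T}; under {A} X still reaches {S} ∋ S.
size 2: {A,R}, {A,T}, {R,T}; under {A,R} X still reaches {S} ∋ S.
X↔S cannot be blocked by any observed set — no back-door set.

X→S: no observed back-door set.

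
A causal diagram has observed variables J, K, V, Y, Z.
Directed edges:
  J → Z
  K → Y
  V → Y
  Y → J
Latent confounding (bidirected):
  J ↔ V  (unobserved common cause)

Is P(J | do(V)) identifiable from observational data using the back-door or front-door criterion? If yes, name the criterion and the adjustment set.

desc(V)\{V}={J,Y,Z}; candidates ⊆ {K}.
V↔J: latent back-door arc(s) into V.
size 0: {}; under {} V still reaches {J,Z} ∋ J.
size 1: {K}; under {K} V still reaches {J,Z} ∋ J.
V↔J cannot be blocked by any observed set — no back-door set.
{Y}: (i) intercepts every directed V→J path; (ii) no back-door V→{Y}; (iii) {V} blocks every back-door {Y}→J. Front-door holds.
P(J|do(V)) = Σ_{Y} P(Y|V) Σ_{V'} P(J|Y,V')P(V').

P(J|do(V)): frontdoor, adjust for {Y}.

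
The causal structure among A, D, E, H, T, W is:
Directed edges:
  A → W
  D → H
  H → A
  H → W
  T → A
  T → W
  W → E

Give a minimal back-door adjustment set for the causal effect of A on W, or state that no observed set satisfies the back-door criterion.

A→W: minimal back-door set {H, T}.

desc(A)\{A}={E,W}; candidates ⊆ {D,H,T}.
size 0: {}; under {} A still reaches {D,E,H,T,W} ∋ W.
size 1: {D}, {H}, {T}; under {D} A still reaches {E,H,T,W} ∋ W.
{H,T}: A⊥W given {H,T} in G with A→· removed — back-door holds.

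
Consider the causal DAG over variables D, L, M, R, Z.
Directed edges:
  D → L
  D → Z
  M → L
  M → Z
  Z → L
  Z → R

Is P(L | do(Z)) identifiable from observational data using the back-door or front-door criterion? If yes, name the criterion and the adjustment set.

P(L|do(Z)): backdoor, adjust for {D, M}.

desc(Z)\{Z}={L,R}; candidates ⊆ {D,M}.
size 0: {}; under {} Z still reaches {D,L,M} ∋ L.
size 1: {D}, {M}; under {D} Z still reaches {L,M} ∋ L.
{D,M}: Z⊥L given {D,M} in G with Z→· removed — back-door holds.
P(L|do(Z)) = Σ_{D,M} P(L|Z,D,M)·P(D,M).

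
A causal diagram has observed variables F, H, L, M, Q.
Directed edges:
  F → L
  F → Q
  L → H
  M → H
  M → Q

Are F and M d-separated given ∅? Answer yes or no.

Yes — F ⊥ M | ∅.

Bayes-Ball from F | ∅ reaches {H,L,Q}.
M ∉ reach(F|∅) ⇒ F ⊥ M | ∅.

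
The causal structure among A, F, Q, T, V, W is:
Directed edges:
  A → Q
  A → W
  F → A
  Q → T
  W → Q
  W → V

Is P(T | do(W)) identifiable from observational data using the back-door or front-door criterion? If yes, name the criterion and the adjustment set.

P(T|do(W)): backdoor, adjust for {A}.

desc(W)\{W}={Q,T,V}; candidates ⊆ {A,F}.
size 0: {}; under {} W still reaches {A,F,Q,T} ∋ T.
{A}: W⊥T given {A} in G with W→· removed — back-door holds.
P(T|do(W)) = Σ_{A} P(T|W,A)·P(A).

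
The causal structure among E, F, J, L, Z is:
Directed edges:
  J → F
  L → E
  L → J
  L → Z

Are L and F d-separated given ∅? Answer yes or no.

No — L and F are d-connected given ∅.

Bayes-Ball from L | ∅ reaches {E,F,J,Z}.
F ∈ reach(L|∅) ⇒ L ⊥̸ F | ∅.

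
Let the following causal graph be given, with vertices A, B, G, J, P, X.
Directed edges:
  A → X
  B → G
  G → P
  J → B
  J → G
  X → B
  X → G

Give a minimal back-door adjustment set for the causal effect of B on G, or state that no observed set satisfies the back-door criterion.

desc(B)\{B}={G,P}; candidates ⊆ {A,J,X}.
size 0: {}; under {} B still reaches {A,G,J,P,X} ∋ G.
size 1: {A}, {J}, {X}; under {A} B still reaches {G,J,P,X} ∋ G.
{J,X}: B⊥G given {J,X} in G with B→· removed — back-door holds.

B→G: minimal back-door set {J, X}.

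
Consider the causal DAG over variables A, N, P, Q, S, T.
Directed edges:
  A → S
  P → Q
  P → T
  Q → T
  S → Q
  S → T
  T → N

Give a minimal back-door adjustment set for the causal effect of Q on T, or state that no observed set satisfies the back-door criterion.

Q→T: minimal back-door set {P, S}.

desc(Q)\{Q}={N,T}; candidates ⊆ {A,P,S}.
size 0: {}; under {} Q still reaches {A,N,P,S,T} ∋ T.
size 1: {A}, {P}, {S}; under {A} Q still reaches {N,P,S,T} ∋ T.
{P,S}: Q⊥T given {P,S} in G with Q→· removed — back-door holds.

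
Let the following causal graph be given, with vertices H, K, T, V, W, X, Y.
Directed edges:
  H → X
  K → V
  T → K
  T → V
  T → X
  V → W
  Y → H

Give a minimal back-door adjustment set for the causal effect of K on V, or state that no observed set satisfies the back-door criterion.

desc(K)\{K}={V,W}; candidates ⊆ {H,T,X,Y}.
size 0: {}; under {} K still reaches {T,V,W,X} ∋ V.
{T}: K⊥V given {T} in G with K→· removed — back-door holds.

K→V: minimal back-door set {T}.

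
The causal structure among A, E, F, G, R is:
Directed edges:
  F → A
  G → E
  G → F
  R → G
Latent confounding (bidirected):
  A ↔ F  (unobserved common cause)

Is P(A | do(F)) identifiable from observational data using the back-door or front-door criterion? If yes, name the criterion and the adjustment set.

P(A|do(F)): not identifiable (no BD/FD set).

desc(F)\{F}={A}; candidates ⊆ {E,G,R}.
F↔A: latent back-door arc(s) into F.
size 0: {}; under {} F still reaches {A,E,G,R} ∋ A.
size 1: {E}, {G}, {R}; under {E} F still reaches {A,G,R} ∋ A.
size 2: {E,G}, {E,R}, {G,R}; under {E,G} F still reaches {A} ∋ A.
F↔A cannot be blocked by any observed set — no back-door set.
No mediator lies on a directed F→…→A path.
Neither criterion identifies P(A|do(F)) in this graph.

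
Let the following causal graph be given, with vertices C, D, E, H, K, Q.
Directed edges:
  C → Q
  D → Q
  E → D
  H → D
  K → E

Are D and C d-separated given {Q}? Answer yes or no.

No — D and C are d-connected given {Q}.

Bayes-Ball from D | {Q} reaches {C,E,H,K}.
C ∈ reach(D|{Q}) ⇒ D ⊥̸ C | {Q}.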